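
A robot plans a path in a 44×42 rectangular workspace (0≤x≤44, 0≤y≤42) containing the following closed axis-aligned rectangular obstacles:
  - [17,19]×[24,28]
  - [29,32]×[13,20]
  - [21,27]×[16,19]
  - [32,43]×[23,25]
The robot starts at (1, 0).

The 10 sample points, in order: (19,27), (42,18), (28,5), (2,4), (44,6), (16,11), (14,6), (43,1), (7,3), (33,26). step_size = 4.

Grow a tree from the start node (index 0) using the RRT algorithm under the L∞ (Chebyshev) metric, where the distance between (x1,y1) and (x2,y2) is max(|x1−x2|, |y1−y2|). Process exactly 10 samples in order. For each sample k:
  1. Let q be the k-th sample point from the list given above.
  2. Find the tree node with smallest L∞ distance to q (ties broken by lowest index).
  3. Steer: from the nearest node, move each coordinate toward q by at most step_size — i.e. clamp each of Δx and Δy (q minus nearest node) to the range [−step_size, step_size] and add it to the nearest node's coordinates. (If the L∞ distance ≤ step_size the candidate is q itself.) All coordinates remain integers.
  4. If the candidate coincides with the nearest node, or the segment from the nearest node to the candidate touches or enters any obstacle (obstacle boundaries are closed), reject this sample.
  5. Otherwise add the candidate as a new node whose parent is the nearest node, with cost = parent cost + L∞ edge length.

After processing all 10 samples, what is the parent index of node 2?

1. q=(19,27) nearest=0 d=27 new=(5,4) → add node 1 parent=0 cost=4
2. q=(42,18) nearest=1 d=37 new=(9,8) → add node 2 parent=1 cost=8
3. q=(28,5) nearest=2 d=19 new=(13,5) → add node 3 parent=2 cost=12
4. q=(2,4) nearest=1 d=3 new=(2,4) → add node 4 parent=1 cost=7
5. q=(44,6) nearest=3 d=31 new=(17,6) → add node 5 parent=3 cost=16
6. q=(16,11) nearest=5 d=5 new=(16,10) → add node 6 parent=5 cost=20
7. q=(14,6) nearest=3 d=1 new=(14,6) → add node 7 parent=3 cost=13
8. q=(43,1) nearest=5 d=26 new=(21,2) → add node 8 parent=5 cost=20
9. q=(7,3) nearest=1 d=2 new=(7,3) → add node 9 parent=1 cost=6
10. q=(33,26) nearest=6 d=17 new=(20,14) → add node 10 parent=6 cost=24

Parent of node 2: 1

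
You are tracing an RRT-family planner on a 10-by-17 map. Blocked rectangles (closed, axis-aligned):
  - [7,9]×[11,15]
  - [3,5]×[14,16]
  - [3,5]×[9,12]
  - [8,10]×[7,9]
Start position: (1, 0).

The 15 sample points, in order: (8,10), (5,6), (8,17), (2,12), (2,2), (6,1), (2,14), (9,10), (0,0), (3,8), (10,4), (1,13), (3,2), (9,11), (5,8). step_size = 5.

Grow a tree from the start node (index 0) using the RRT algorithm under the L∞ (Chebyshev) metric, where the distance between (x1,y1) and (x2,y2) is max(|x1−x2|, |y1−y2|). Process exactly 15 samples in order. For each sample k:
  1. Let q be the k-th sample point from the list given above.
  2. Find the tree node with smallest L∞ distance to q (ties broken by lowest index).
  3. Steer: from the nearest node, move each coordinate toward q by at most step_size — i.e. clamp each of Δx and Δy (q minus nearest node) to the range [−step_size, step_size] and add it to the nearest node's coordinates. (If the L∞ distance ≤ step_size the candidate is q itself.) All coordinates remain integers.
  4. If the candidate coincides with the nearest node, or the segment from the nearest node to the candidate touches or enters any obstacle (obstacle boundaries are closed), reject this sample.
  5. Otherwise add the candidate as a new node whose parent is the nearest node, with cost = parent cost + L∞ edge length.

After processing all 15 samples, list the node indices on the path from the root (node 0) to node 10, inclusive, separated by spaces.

Path: 0 1 2 10

1. q=(8,10) nearest=0 d=10 new=(6,5) → add node 1 parent=0 cost=5
2. q=(5,6) nearest=1 d=1 new=(5,6) → add node 2 parent=1 cost=6
3. q=(8,17) nearest=2 d=11 new=(8,11) → blocked by [7,9]×[11,15], reject
4. q=(2,12) nearest=2 d=6 new=(2,11) → blocked by [3,5]×[9,12], reject
5. q=(2,2) nearest=0 d=2 new=(2,2) → add node 3 parent=0 cost=2
6. q=(6,1) nearest=1 d=4 new=(6,1) → add node 4 parent=1 cost=9
7. q=(2,14) nearest=2 d=8 new=(2,11) → blocked by [3,5]×[9,12], reject
8. q=(9,10) nearest=2 d=4 new=(9,10) → blocked by [8,10]×[7,9], reject
9. q=(0,0) nearest=0 d=1 new=(0,0) → add node 5 parent=0 cost=1
10. q=(3,8) nearest=2 d=2 new=(3,8) → add node 6 parent=2 cost=8
11. q=(10,4) nearest=1 d=4 new=(10,4) → add node 7 parent=1 cost=9
12. q=(1,13) nearest=6 d=5 new=(1,13) → add node 8 parent=6 cost=13
13. q=(3,2) nearest=3 d=1 new=(3,2) → add node 9 parent=3 cost=3
14. q=(9,11) nearest=2 d=5 new=(9,11) → blocked by [7,9]×[11,15], reject
15. q=(5,8) nearest=2 d=2 new=(5,8) → add node 10 parent=2 cost=8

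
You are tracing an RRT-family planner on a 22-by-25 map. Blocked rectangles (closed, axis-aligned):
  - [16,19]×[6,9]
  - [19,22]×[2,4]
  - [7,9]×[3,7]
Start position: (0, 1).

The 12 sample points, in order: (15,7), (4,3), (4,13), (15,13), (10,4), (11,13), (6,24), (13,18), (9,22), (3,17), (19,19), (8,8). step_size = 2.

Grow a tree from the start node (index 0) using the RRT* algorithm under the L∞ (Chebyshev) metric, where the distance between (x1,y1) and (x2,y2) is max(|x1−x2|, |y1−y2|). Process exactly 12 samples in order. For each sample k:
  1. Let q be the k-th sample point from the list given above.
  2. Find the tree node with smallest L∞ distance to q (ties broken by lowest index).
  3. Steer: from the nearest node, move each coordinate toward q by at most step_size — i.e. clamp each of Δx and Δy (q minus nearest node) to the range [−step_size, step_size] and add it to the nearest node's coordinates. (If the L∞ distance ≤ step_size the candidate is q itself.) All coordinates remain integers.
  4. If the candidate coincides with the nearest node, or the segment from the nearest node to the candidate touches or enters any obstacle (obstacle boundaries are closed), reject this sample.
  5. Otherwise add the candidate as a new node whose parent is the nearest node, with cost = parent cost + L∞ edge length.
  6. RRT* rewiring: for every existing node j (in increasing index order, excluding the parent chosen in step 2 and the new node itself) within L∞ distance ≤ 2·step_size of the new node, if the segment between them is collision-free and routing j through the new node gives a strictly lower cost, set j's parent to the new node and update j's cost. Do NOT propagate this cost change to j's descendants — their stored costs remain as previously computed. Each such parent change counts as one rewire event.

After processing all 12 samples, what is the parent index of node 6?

1. q=(15,7) nearest=0 d=15 new=(2,3) → add node 1 parent=0 cost=2
2. q=(4,3) nearest=1 d=2 new=(4,3) → add node 2 parent=1 cost=4
3. q=(4,13) nearest=1 d=10 new=(4,5) → add node 3 parent=1 cost=4
4. q=(15,13) nearest=2 d=11 new=(6,5) → add node 4 parent=2 cost=6
5. q=(10,4) nearest=4 d=4 new=(8,4) → blocked by [7,9]×[3,7], reject
6. q=(11,13) nearest=3 d=8 new=(6,7) → add node 5 parent=3 cost=6
7. q=(6,24) nearest=5 d=17 new=(6,9) → add node 6 parent=5 cost=8
8. q=(13,18) nearest=6 d=9 new=(8,11) → add node 7 parent=6 cost=10
9. q=(9,22) nearest=7 d=11 new=(9,13) → add node 8 parent=7 cost=12
10. q=(3,17) nearest=7 d=6 new=(6,13) → add node 9 parent=7 cost=12
11. q=(19,19) nearest=8 d=10 new=(11,15) → add node 10 parent=8 cost=14
12. q=(8,8) nearest=5 d=2 new=(8,8) → add node 11 parent=5 cost=8

Parent of node 6: 5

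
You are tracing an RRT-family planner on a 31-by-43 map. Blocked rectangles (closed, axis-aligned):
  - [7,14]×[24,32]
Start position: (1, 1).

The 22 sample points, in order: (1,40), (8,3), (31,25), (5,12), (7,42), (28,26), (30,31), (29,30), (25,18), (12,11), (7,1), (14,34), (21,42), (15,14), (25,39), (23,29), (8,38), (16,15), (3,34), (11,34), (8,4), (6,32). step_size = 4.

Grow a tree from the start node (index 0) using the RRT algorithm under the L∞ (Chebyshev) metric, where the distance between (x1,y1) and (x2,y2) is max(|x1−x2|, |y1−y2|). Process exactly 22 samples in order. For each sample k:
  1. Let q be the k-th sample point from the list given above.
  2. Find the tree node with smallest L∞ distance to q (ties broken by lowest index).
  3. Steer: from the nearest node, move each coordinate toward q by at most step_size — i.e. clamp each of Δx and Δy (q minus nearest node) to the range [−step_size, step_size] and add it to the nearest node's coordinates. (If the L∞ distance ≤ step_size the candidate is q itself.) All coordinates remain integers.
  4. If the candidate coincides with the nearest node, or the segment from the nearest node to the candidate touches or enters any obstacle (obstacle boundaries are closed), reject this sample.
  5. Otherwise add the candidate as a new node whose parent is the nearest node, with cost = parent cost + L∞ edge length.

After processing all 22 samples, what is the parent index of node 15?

1. q=(1,40) nearest=0 d=39 new=(1,5) → add node 1 parent=0 cost=4
2. q=(8,3) nearest=0 d=7 new=(5,3) → add node 2 parent=0 cost=4
3. q=(31,25) nearest=2 d=26 new=(9,7) → add node 3 parent=2 cost=8
4. q=(5,12) nearest=3 d=5 new=(5,11) → add node 4 parent=3 cost=12
5. q=(7,42) nearest=4 d=31 new=(7,15) → add node 5 parent=4 cost=16
6. q=(28,26) nearest=3 d=19 new=(13,11) → add node 6 parent=3 cost=12
7. q=(30,31) nearest=6 d=20 new=(17,15) → add node 7 parent=6 cost=16
8. q=(29,30) nearest=7 d=15 new=(21,19) → add node 8 parent=7 cost=20
9. q=(25,18) nearest=8 d=4 new=(25,18) → add node 9 parent=8 cost=24
10. q=(12,11) nearest=6 d=1 new=(12,11) → add node 10 parent=6 cost=13
11. q=(7,1) nearest=2 d=2 new=(7,1) → add node 11 parent=2 cost=6
12. q=(14,34) nearest=8 d=15 new=(17,23) → add node 12 parent=8 cost=24
13. q=(21,42) nearest=12 d=19 new=(21,27) → add node 13 parent=12 cost=28
14. q=(15,14) nearest=7 d=2 new=(15,14) → add node 14 parent=7 cost=18
15. q=(25,39) nearest=13 d=12 new=(25,31) → add node 15 parent=13 cost=32
16. q=(23,29) nearest=13 d=2 new=(23,29) → add node 16 parent=13 cost=30
17. q=(8,38) nearest=13 d=13 new=(17,31) → add node 17 parent=13 cost=32
18. q=(16,15) nearest=7 d=1 new=(16,15) → add node 18 parent=7 cost=17
19. q=(3,34) nearest=12 d=14 new=(13,27) → blocked by [7,14]×[24,32], reject
20. q=(11,34) nearest=17 d=6 new=(13,34) → add node 19 parent=17 cost=36
21. q=(8,4) nearest=2 d=3 new=(8,4) → add node 20 parent=2 cost=7
22. q=(6,32) nearest=19 d=7 new=(9,32) → blocked by [7,14]×[24,32], reject

Parent of node 15: 13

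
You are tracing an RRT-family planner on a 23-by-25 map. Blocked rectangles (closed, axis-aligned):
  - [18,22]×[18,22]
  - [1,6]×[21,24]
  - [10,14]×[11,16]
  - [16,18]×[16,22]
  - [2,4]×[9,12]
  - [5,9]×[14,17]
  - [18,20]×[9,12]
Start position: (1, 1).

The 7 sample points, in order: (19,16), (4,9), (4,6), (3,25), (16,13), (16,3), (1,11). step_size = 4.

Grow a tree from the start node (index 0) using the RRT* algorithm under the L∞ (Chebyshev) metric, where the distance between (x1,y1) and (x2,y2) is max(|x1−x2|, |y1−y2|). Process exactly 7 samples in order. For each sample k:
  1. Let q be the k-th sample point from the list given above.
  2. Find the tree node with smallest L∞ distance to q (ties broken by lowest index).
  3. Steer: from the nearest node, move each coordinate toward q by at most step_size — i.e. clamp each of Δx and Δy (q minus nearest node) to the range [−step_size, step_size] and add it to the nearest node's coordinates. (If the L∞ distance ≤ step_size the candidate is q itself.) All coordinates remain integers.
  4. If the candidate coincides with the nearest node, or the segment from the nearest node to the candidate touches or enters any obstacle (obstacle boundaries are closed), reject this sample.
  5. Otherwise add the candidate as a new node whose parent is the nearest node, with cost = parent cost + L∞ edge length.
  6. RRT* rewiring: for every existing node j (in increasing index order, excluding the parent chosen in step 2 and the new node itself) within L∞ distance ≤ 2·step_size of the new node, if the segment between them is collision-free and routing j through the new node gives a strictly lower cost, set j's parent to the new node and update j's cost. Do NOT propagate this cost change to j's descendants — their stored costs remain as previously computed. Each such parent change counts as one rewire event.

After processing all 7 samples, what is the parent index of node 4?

Parent of node 4: 3

1. q=(19,16) nearest=0 d=18 new=(5,5) → add node 1 parent=0 cost=4
2. q=(4,9) nearest=1 d=4 new=(4,9) → blocked by [2,4]×[9,12], reject
3. q=(4,6) nearest=1 d=1 new=(4,6) → add node 2 parent=1 cost=5
4. q=(3,25) nearest=2 d=19 new=(3,10) → blocked by [2,4]×[9,12], reject
5. q=(16,13) nearest=1 d=11 new=(9,9) → add node 3 parent=1 cost=8
6. q=(16,3) nearest=3 d=7 new=(13,5) → add node 4 parent=3 cost=12
7. q=(1,11) nearest=2 d=5 new=(1,10) → add node 5 parent=2 cost=9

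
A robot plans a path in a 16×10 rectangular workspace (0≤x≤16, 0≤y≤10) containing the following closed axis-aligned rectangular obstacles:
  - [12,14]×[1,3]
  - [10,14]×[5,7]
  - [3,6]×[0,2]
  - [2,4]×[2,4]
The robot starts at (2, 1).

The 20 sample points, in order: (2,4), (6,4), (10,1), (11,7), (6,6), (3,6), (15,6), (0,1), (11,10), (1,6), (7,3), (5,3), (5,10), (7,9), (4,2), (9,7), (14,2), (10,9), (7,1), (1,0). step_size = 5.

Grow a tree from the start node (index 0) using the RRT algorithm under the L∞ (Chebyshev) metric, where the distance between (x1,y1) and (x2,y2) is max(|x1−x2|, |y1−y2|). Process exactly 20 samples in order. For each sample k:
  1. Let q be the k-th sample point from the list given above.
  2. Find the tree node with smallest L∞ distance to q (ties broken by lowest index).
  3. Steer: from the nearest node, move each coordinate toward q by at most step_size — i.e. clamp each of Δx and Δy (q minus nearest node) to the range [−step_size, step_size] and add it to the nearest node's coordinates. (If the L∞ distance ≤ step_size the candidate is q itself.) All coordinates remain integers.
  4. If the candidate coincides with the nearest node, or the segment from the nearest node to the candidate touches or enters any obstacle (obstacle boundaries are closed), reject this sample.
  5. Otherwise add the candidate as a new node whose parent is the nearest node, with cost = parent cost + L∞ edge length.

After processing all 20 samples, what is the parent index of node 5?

1. q=(2,4) nearest=0 d=3 new=(2,4) → blocked by [2,4]×[2,4], reject
2. q=(6,4) nearest=0 d=4 new=(6,4) → blocked by [3,6]×[0,2], reject
3. q=(10,1) nearest=0 d=8 new=(7,1) → blocked by [3,6]×[0,2], reject
4. q=(11,7) nearest=0 d=9 new=(7,6) → blocked by [3,6]×[0,2], reject
5. q=(6,6) nearest=0 d=5 new=(6,6) → blocked by [2,4]×[2,4], reject
6. q=(3,6) nearest=0 d=5 new=(3,6) → blocked by [2,4]×[2,4], reject
7. q=(15,6) nearest=0 d=13 new=(7,6) → blocked by [3,6]×[0,2], reject
8. q=(0,1) nearest=0 d=2 new=(0,1) → add node 1 parent=0 cost=2
9. q=(11,10) nearest=0 d=9 new=(7,6) → blocked by [3,6]×[0,2], reject
10. q=(1,6) nearest=0 d=5 new=(1,6) → add node 2 parent=0 cost=5
11. q=(7,3) nearest=0 d=5 new=(7,3) → blocked by [3,6]×[0,2], reject
12. q=(5,3) nearest=0 d=3 new=(5,3) → blocked by [3,6]×[0,2], reject
13. q=(5,10) nearest=2 d=4 new=(5,10) → add node 3 parent=2 cost=9
14. q=(7,9) nearest=3 d=2 new=(7,9) → add node 4 parent=3 cost=11
15. q=(4,2) nearest=0 d=2 new=(4,2) → blocked by [3,6]×[0,2], reject
16. q=(9,7) nearest=4 d=2 new=(9,7) → add node 5 parent=4 cost=13
17. q=(14,2) nearest=5 d=5 new=(14,2) → blocked by [12,14]×[1,3], reject
18. q=(10,9) nearest=5 d=2 new=(10,9) → add node 6 parent=5 cost=15
19. q=(7,1) nearest=0 d=5 new=(7,1) → blocked by [3,6]×[0,2], reject
20. q=(1,0) nearest=0 d=1 new=(1,0) → add node 7 parent=0 cost=1

Parent of node 5: 4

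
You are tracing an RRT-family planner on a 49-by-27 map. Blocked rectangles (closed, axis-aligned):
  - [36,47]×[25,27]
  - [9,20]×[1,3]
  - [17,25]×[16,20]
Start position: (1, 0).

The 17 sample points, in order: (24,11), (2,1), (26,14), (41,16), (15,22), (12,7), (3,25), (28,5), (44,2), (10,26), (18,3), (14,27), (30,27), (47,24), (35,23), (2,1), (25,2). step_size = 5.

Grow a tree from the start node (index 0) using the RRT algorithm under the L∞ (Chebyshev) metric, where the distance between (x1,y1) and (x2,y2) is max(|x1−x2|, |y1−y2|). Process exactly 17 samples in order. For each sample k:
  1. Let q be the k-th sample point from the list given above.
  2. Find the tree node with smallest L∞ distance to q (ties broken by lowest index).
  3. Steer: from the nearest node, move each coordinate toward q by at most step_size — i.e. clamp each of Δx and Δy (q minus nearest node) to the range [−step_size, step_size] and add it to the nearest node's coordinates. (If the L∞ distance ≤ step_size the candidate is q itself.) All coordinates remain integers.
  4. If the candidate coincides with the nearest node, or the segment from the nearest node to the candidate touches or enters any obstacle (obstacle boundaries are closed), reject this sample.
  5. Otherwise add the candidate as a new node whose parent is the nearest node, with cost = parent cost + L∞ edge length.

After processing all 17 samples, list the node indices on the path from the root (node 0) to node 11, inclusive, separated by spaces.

1. q=(24,11) nearest=0 d=23 new=(6,5) → add node 1 parent=0 cost=5
2. q=(2,1) nearest=0 d=1 new=(2,1) → add node 2 parent=0 cost=1
3. q=(26,14) nearest=1 d=20 new=(11,10) → add node 3 parent=1 cost=10
4. q=(41,16) nearest=3 d=30 new=(16,15) → add node 4 parent=3 cost=15
5. q=(15,22) nearest=4 d=7 new=(15,20) → add node 5 parent=4 cost=20
6. q=(12,7) nearest=3 d=3 new=(12,7) → add node 6 parent=3 cost=13
7. q=(3,25) nearest=5 d=12 new=(10,25) → add node 7 parent=5 cost=25
8. q=(28,5) nearest=4 d=12 new=(21,10) → add node 8 parent=4 cost=20
9. q=(44,2) nearest=8 d=23 new=(26,5) → add node 9 parent=8 cost=25
10. q=(10,26) nearest=7 d=1 new=(10,26) → add node 10 parent=7 cost=26
11. q=(18,3) nearest=6 d=6 new=(17,3) → blocked by [9,20]×[1,3], reject
12. q=(14,27) nearest=7 d=4 new=(14,27) → add node 11 parent=7 cost=29
13. q=(30,27) nearest=4 d=14 new=(21,20) → blocked by [17,25]×[16,20], reject
14. q=(47,24) nearest=9 d=21 new=(31,10) → add node 12 parent=9 cost=30
15. q=(35,23) nearest=12 d=13 new=(35,15) → add node 13 parent=12 cost=35
16. q=(2,1) nearest=2 d=0 → coincident, reject
17. q=(25,2) nearest=9 d=3 new=(25,2) → add node 14 parent=9 cost=28

Path: 0 1 3 4 5 7 11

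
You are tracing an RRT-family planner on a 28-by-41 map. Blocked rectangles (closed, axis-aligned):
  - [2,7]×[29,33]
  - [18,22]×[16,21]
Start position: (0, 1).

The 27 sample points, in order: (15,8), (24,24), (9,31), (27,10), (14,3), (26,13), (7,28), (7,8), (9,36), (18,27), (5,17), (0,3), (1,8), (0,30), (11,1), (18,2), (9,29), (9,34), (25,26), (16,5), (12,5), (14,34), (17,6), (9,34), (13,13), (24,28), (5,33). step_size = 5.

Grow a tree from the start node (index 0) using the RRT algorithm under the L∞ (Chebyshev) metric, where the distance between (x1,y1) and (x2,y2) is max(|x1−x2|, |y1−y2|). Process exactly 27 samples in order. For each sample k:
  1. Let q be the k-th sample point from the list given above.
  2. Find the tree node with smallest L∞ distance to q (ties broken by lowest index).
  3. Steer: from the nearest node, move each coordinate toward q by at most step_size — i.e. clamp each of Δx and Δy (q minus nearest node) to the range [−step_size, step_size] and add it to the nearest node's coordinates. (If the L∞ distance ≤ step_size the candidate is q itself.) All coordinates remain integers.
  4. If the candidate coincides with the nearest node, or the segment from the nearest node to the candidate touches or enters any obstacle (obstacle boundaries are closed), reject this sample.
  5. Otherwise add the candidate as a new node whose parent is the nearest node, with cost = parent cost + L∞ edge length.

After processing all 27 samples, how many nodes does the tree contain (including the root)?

1. q=(15,8) nearest=0 d=15 new=(5,6) → add node 1 parent=0 cost=5
2. q=(24,24) nearest=1 d=19 new=(10,11) → add node 2 parent=1 cost=10
3. q=(9,31) nearest=2 d=20 new=(9,16) → add node 3 parent=2 cost=15
4. q=(27,10) nearest=2 d=17 new=(15,10) → add node 4 parent=2 cost=15
5. q=(14,3) nearest=4 d=7 new=(14,5) → add node 5 parent=4 cost=20
6. q=(26,13) nearest=4 d=11 new=(20,13) → add node 6 parent=4 cost=20
7. q=(7,28) nearest=3 d=12 new=(7,21) → add node 7 parent=3 cost=20
8. q=(7,8) nearest=1 d=2 new=(7,8) → add node 8 parent=1 cost=7
9. q=(9,36) nearest=7 d=15 new=(9,26) → add node 9 parent=7 cost=25
10. q=(18,27) nearest=9 d=9 new=(14,27) → add node 10 parent=9 cost=30
11. q=(5,17) nearest=3 d=4 new=(5,17) → add node 11 parent=3 cost=19
12. q=(0,3) nearest=0 d=2 new=(0,3) → add node 12 parent=0 cost=2
13. q=(1,8) nearest=1 d=4 new=(1,8) → add node 13 parent=1 cost=9
14. q=(0,30) nearest=7 d=9 new=(2,26) → add node 14 parent=7 cost=25
15. q=(11,1) nearest=5 d=4 new=(11,1) → add node 15 parent=5 cost=24
16. q=(18,2) nearest=5 d=4 new=(18,2) → add node 16 parent=5 cost=24
17. q=(9,29) nearest=9 d=3 new=(9,29) → add node 17 parent=9 cost=28
18. q=(9,34) nearest=17 d=5 new=(9,34) → add node 18 parent=17 cost=33
19. q=(25,26) nearest=10 d=11 new=(19,26) → add node 19 parent=10 cost=35
20. q=(16,5) nearest=5 d=2 new=(16,5) → add node 20 parent=5 cost=22
21. q=(12,5) nearest=5 d=2 new=(12,5) → add node 21 parent=5 cost=22
22. q=(14,34) nearest=17 d=5 new=(14,34) → add node 22 parent=17 cost=33
23. q=(17,6) nearest=20 d=1 new=(17,6) → add node 23 parent=20 cost=23
24. q=(9,34) nearest=18 d=0 → coincident, reject
25. q=(13,13) nearest=2 d=3 new=(13,13) → add node 24 parent=2 cost=13
26. q=(24,28) nearest=19 d=5 new=(24,28) → add node 25 parent=19 cost=40
27. q=(5,33) nearest=17 d=4 new=(5,33) → blocked by [2,7]×[29,33], reject

Node count: 26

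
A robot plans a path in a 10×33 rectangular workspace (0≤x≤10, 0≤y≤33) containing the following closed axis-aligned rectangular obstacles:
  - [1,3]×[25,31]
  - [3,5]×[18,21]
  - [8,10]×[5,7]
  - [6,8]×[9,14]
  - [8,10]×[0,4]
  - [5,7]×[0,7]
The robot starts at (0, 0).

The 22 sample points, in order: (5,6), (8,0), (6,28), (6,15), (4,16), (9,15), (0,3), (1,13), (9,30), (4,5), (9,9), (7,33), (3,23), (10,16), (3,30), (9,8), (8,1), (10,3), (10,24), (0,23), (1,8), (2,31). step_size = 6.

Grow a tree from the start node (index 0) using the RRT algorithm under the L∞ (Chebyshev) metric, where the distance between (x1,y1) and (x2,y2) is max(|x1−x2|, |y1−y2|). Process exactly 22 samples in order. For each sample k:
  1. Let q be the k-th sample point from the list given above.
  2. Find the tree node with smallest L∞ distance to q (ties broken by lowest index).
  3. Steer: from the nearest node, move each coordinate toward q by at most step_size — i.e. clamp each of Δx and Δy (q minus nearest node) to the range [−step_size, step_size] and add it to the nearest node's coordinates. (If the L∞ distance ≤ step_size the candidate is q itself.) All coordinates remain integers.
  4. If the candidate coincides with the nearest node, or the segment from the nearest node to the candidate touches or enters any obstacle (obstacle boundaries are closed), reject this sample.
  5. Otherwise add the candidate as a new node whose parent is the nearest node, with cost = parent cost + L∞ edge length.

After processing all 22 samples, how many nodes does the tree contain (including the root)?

1. q=(5,6) nearest=0 d=6 new=(5,6) → blocked by [5,7]×[0,7], reject
2. q=(8,0) nearest=0 d=8 new=(6,0) → blocked by [5,7]×[0,7], reject
3. q=(6,28) nearest=0 d=28 new=(6,6) → blocked by [5,7]×[0,7], reject
4. q=(6,15) nearest=0 d=15 new=(6,6) → blocked by [5,7]×[0,7], reject
5. q=(4,16) nearest=0 d=16 new=(4,6) → add node 1 parent=0 cost=6
6. q=(9,15) nearest=1 d=9 new=(9,12) → blocked by [6,8]×[9,14], reject
7. q=(0,3) nearest=0 d=3 new=(0,3) → add node 2 parent=0 cost=3
8. q=(1,13) nearest=1 d=7 new=(1,12) → add node 3 parent=1 cost=12
9. q=(9,30) nearest=3 d=18 new=(7,18) → add node 4 parent=3 cost=18
10. q=(4,5) nearest=1 d=1 new=(4,5) → add node 5 parent=1 cost=7
11. q=(9,9) nearest=1 d=5 new=(9,9) → blocked by [5,7]×[0,7], reject
12. q=(7,33) nearest=4 d=15 new=(7,24) → add node 6 parent=4 cost=24
13. q=(3,23) nearest=6 d=4 new=(3,23) → add node 7 parent=6 cost=28
14. q=(10,16) nearest=4 d=3 new=(10,16) → add node 8 parent=4 cost=21
15. q=(3,30) nearest=6 d=6 new=(3,30) → blocked by [1,3]×[25,31], reject
16. q=(9,8) nearest=1 d=5 new=(9,8) → blocked by [5,7]×[0,7], reject
17. q=(8,1) nearest=5 d=4 new=(8,1) → blocked by [8,10]×[0,4], reject
18. q=(10,3) nearest=1 d=6 new=(10,3) → blocked by [8,10]×[0,4], reject
19. q=(10,24) nearest=6 d=3 new=(10,24) → add node 9 parent=6 cost=27
20. q=(0,23) nearest=7 d=3 new=(0,23) → add node 10 parent=7 cost=31
21. q=(1,8) nearest=1 d=3 new=(1,8) → add node 11 parent=1 cost=9
22. q=(2,31) nearest=6 d=7 new=(2,30) → blocked by [1,3]×[25,31], reject

Node count: 12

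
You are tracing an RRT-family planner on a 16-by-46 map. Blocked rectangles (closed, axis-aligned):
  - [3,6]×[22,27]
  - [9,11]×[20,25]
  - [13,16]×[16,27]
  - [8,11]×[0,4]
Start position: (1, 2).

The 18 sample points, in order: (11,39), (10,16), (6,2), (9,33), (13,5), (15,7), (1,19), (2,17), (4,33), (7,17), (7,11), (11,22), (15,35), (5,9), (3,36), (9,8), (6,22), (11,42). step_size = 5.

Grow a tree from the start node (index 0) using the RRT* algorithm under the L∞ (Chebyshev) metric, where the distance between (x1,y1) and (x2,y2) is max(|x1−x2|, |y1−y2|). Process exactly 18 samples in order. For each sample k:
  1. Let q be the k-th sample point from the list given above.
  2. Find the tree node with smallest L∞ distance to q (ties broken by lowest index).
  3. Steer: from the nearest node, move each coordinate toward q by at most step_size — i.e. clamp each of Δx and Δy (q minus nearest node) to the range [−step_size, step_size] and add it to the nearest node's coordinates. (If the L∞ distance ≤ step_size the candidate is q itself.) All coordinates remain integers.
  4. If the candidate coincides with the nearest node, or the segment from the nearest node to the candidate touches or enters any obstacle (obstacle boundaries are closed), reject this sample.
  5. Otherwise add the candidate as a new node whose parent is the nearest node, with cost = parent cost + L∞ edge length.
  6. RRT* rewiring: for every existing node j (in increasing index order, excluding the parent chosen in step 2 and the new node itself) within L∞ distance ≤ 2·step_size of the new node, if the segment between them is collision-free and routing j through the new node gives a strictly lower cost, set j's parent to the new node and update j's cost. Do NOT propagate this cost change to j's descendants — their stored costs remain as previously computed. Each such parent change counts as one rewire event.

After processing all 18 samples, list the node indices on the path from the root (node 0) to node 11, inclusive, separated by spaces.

Path: 0 1 11

1. q=(11,39) nearest=0 d=37 new=(6,7) → add node 1 parent=0 cost=5
2. q=(10,16) nearest=1 d=9 new=(10,12) → add node 2 parent=1 cost=10
3. q=(6,2) nearest=0 d=5 new=(6,2) → add node 3 parent=0 cost=5
4. q=(9,33) nearest=2 d=21 new=(9,17) → add node 4 parent=2 cost=15
5. q=(13,5) nearest=1 d=7 new=(11,5) → add node 5 parent=1 cost=10
6. q=(15,7) nearest=5 d=4 new=(15,7) → add node 6 parent=5 cost=14
7. q=(1,19) nearest=4 d=8 new=(4,19) → add node 7 parent=4 cost=20
8. q=(2,17) nearest=7 d=2 new=(2,17) → add node 8 parent=7 cost=22
9. q=(4,33) nearest=7 d=14 new=(4,24) → blocked by [3,6]×[22,27], reject
10. q=(7,17) nearest=4 d=2 new=(7,17) → add node 9 parent=4 cost=17
11. q=(7,11) nearest=2 d=3 new=(7,11) → add node 10 parent=2 cost=13; rewire 8→10 (19<22)
12. q=(11,22) nearest=4 d=5 new=(11,22) → blocked by [9,11]×[20,25], reject
13. q=(15,35) nearest=7 d=16 new=(9,24) → blocked by [9,11]×[20,25], reject
14. q=(5,9) nearest=1 d=2 new=(5,9) → add node 11 parent=1 cost=7; rewire 7→11 (17<20); rewire 8→11 (15<19); rewire 9→11 (15<17); rewire 10→11 (9<13)
15. q=(3,36) nearest=7 d=17 new=(3,24) → blocked by [3,6]×[22,27], reject
16. q=(9,8) nearest=1 d=3 new=(9,8) → add node 12 parent=1 cost=8
17. q=(6,22) nearest=7 d=3 new=(6,22) → blocked by [3,6]×[22,27], reject
18. q=(11,42) nearest=7 d=23 new=(9,24) → blocked by [9,11]×[20,25], reject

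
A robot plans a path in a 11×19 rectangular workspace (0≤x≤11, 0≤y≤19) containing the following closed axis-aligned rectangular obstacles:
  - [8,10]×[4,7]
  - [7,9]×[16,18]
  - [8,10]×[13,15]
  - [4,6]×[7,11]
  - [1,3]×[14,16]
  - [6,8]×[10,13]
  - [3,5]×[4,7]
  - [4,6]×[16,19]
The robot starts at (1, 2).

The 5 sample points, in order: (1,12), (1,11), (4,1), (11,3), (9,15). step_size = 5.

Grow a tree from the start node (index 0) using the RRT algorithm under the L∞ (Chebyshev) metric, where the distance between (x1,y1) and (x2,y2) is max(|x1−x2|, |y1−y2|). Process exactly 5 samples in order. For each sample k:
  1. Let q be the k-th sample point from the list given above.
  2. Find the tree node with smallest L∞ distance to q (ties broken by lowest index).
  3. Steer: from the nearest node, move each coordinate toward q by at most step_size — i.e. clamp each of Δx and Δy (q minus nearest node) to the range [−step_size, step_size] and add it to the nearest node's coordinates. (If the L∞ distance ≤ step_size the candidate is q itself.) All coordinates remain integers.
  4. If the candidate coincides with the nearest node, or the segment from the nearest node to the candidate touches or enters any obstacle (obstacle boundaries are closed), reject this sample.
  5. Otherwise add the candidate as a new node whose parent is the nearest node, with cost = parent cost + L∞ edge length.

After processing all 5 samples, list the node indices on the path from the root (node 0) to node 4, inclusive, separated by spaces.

1. q=(1,12) nearest=0 d=10 new=(1,7) → add node 1 parent=0 cost=5
2. q=(1,11) nearest=1 d=4 new=(1,11) → add node 2 parent=1 cost=9
3. q=(4,1) nearest=0 d=3 new=(4,1) → add node 3 parent=0 cost=3
4. q=(11,3) nearest=3 d=7 new=(9,3) → add node 4 parent=3 cost=8
5. q=(9,15) nearest=1 d=8 new=(6,12) → blocked by [4,6]×[7,11], reject

Path: 0 3 4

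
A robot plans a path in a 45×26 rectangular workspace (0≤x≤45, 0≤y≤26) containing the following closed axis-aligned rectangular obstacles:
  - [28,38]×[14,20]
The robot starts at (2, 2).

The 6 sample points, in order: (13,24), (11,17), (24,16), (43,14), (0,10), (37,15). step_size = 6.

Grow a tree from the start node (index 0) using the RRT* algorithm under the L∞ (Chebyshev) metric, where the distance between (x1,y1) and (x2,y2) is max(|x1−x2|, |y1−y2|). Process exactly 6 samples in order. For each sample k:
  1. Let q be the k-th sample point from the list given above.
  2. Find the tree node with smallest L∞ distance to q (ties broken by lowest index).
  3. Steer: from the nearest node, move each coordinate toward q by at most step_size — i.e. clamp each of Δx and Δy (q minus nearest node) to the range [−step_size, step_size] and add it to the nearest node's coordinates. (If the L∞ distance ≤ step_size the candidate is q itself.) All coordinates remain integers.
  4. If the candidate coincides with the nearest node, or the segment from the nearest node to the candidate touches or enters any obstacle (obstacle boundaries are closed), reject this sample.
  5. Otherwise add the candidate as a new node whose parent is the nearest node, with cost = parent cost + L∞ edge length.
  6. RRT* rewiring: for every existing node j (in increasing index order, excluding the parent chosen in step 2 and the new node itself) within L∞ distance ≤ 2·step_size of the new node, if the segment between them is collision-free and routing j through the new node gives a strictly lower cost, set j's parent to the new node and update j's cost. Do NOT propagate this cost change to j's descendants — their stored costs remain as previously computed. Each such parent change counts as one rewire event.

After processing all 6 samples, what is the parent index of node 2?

1. q=(13,24) nearest=0 d=22 new=(8,8) → add node 1 parent=0 cost=6
2. q=(11,17) nearest=1 d=9 new=(11,14) → add node 2 parent=1 cost=12
3. q=(24,16) nearest=2 d=13 new=(17,16) → add node 3 parent=2 cost=18
4. q=(43,14) nearest=3 d=26 new=(23,14) → add node 4 parent=3 cost=24
5. q=(0,10) nearest=0 d=8 new=(0,8) → add node 5 parent=0 cost=6
6. q=(37,15) nearest=4 d=14 new=(29,15) → blocked by [28,38]×[14,20], reject

Parent of node 2: 1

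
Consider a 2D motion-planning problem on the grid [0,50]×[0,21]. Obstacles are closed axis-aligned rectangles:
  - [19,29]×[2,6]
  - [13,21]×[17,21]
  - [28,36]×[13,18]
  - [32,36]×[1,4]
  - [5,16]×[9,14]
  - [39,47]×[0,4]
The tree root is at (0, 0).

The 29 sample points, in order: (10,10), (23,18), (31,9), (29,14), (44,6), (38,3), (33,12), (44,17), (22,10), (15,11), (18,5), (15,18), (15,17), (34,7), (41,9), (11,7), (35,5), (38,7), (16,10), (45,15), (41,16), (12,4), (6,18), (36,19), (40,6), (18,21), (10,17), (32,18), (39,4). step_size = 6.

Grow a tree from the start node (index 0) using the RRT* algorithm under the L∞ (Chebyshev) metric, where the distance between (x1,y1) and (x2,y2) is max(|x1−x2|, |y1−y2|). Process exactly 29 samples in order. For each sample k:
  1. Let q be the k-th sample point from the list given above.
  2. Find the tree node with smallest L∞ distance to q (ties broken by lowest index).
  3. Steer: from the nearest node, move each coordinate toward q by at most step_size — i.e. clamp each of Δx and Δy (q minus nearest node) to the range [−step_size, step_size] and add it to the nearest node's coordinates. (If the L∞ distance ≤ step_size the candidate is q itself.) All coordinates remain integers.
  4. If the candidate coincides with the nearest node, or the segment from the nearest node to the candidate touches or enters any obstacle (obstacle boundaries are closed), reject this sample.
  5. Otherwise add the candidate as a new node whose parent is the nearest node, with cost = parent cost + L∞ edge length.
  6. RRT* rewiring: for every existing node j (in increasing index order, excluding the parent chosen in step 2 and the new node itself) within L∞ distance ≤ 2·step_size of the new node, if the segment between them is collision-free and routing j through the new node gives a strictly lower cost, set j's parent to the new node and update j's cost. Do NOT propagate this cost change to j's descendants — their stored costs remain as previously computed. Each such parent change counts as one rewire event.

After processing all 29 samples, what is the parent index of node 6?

Parent of node 6: 2

1. q=(10,10) nearest=0 d=10 new=(6,6) → add node 1 parent=0 cost=6
2. q=(23,18) nearest=1 d=17 new=(12,12) → blocked by [5,16]×[9,14], reject
3. q=(31,9) nearest=1 d=25 new=(12,9) → blocked by [5,16]×[9,14], reject
4. q=(29,14) nearest=1 d=23 new=(12,12) → blocked by [5,16]×[9,14], reject
5. q=(44,6) nearest=1 d=38 new=(12,6) → add node 2 parent=1 cost=12
6. q=(38,3) nearest=2 d=26 new=(18,3) → add node 3 parent=2 cost=18
7. q=(33,12) nearest=3 d=15 new=(24,9) → blocked by [19,29]×[2,6], reject
8. q=(44,17) nearest=3 d=26 new=(24,9) → blocked by [19,29]×[2,6], reject
9. q=(22,10) nearest=3 d=7 new=(22,9) → blocked by [19,29]×[2,6], reject
10. q=(15,11) nearest=2 d=5 new=(15,11) → blocked by [5,16]×[9,14], reject
11. q=(18,5) nearest=3 d=2 new=(18,5) → add node 4 parent=3 cost=20
12. q=(15,18) nearest=1 d=12 new=(12,12) → blocked by [5,16]×[9,14], reject
13. q=(15,17) nearest=1 d=11 new=(12,12) → blocked by [5,16]×[9,14], reject
14. q=(34,7) nearest=3 d=16 new=(24,7) → blocked by [19,29]×[2,6], reject
15. q=(41,9) nearest=3 d=23 new=(24,9) → blocked by [19,29]×[2,6], reject
16. q=(11,7) nearest=2 d=1 new=(11,7) → add node 5 parent=2 cost=13
17. q=(35,5) nearest=3 d=17 new=(24,5) → blocked by [19,29]×[2,6], reject
18. q=(38,7) nearest=3 d=20 new=(24,7) → blocked by [19,29]×[2,6], reject
19. q=(16,10) nearest=2 d=4 new=(16,10) → blocked by [5,16]×[9,14], reject
20. q=(45,15) nearest=3 d=27 new=(24,9) → blocked by [19,29]×[2,6], reject
21. q=(41,16) nearest=3 d=23 new=(24,9) → blocked by [19,29]×[2,6], reject
22. q=(12,4) nearest=2 d=2 new=(12,4) → add node 6 parent=2 cost=14
23. q=(6,18) nearest=5 d=11 new=(6,13) → blocked by [5,16]×[9,14], reject
24. q=(36,19) nearest=3 d=18 new=(24,9) → blocked by [19,29]×[2,6], reject
25. q=(40,6) nearest=3 d=22 new=(24,6) → blocked by [19,29]×[2,6], reject
26. q=(18,21) nearest=5 d=14 new=(17,13) → blocked by [5,16]×[9,14], reject
27. q=(10,17) nearest=5 d=10 new=(10,13) → blocked by [5,16]×[9,14], reject
28. q=(32,18) nearest=4 d=14 new=(24,11) → blocked by [19,29]×[2,6], reject
29. q=(39,4) nearest=3 d=21 new=(24,4) → blocked by [19,29]×[2,6], reject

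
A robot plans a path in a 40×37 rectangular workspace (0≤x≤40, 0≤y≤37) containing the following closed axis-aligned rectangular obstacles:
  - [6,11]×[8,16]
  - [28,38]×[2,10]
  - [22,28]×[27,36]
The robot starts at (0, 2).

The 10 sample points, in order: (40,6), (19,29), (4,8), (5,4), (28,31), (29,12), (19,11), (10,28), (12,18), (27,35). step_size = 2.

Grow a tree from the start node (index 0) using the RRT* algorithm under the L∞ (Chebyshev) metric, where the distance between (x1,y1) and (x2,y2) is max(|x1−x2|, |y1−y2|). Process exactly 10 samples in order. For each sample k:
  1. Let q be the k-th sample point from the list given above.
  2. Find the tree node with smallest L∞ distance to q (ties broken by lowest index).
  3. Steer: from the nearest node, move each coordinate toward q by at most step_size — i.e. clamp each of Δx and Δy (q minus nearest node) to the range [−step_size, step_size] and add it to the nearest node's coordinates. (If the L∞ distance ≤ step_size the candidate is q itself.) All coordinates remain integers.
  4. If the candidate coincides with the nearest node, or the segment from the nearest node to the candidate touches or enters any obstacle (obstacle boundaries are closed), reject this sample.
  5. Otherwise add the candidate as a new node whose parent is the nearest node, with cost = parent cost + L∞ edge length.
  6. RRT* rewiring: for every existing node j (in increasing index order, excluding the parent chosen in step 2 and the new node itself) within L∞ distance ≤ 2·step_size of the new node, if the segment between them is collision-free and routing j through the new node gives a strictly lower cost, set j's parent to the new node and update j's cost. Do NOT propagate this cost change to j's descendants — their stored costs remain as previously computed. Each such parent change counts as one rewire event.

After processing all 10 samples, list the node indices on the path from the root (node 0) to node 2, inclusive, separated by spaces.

1. q=(40,6) nearest=0 d=40 new=(2,4) → add node 1 parent=0 cost=2
2. q=(19,29) nearest=1 d=25 new=(4,6) → add node 2 parent=1 cost=4
3. q=(4,8) nearest=2 d=2 new=(4,8) → add node 3 parent=2 cost=6
4. q=(5,4) nearest=2 d=2 new=(5,4) → add node 4 parent=2 cost=6
5. q=(28,31) nearest=3 d=24 new=(6,10) → blocked by [6,11]×[8,16], reject
6. q=(29,12) nearest=4 d=24 new=(7,6) → add node 5 parent=4 cost=8
7. q=(19,11) nearest=5 d=12 new=(9,8) → blocked by [6,11]×[8,16], reject
8. q=(10,28) nearest=3 d=20 new=(6,10) → blocked by [6,11]×[8,16], reject
9. q=(12,18) nearest=3 d=10 new=(6,10) → blocked by [6,11]×[8,16], reject
10. q=(27,35) nearest=3 d=27 new=(6,10) → blocked by [6,11]×[8,16], reject

Path: 0 1 2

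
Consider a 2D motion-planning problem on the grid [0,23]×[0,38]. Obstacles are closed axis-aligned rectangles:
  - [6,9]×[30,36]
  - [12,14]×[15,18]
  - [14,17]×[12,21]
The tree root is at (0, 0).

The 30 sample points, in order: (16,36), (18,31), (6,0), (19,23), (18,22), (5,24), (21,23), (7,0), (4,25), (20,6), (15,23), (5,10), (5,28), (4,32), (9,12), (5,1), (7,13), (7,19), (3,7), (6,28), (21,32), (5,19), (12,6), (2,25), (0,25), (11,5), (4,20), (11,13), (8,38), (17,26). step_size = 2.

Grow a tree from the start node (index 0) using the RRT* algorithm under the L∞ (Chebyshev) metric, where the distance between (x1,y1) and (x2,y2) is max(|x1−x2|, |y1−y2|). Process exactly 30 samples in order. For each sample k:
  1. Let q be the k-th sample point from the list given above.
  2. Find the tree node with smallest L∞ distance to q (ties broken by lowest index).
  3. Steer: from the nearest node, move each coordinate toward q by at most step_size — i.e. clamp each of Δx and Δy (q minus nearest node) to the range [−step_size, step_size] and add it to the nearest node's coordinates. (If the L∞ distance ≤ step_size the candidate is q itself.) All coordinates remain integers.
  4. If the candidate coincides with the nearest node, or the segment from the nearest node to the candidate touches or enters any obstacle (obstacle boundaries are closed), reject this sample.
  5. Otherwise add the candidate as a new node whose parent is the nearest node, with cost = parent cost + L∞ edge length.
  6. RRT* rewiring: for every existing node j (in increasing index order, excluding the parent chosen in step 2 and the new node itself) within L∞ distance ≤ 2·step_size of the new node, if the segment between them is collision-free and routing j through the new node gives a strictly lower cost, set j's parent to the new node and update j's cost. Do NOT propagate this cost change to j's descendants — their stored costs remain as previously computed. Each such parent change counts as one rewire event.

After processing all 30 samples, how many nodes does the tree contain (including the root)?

1. q=(16,36) nearest=0 d=36 new=(2,2) → add node 1 parent=0 cost=2
2. q=(18,31) nearest=1 d=29 new=(4,4) → add node 2 parent=1 cost=4
3. q=(6,0) nearest=1 d=4 new=(4,0) → add node 3 parent=1 cost=4
4. q=(19,23) nearest=2 d=19 new=(6,6) → add node 4 parent=2 cost=6
5. q=(18,22) nearest=4 d=16 new=(8,8) → add node 5 parent=4 cost=8
6. q=(5,24) nearest=5 d=16 new=(6,10) → add node 6 parent=5 cost=10
7. q=(21,23) nearest=5 d=15 new=(10,10) → add node 7 parent=5 cost=10
8. q=(7,0) nearest=3 d=3 new=(6,0) → add node 8 parent=3 cost=6
9. q=(4,25) nearest=6 d=15 new=(4,12) → add node 9 parent=6 cost=12
10. q=(20,6) nearest=7 d=10 new=(12,8) → add node 10 parent=7 cost=12
11. q=(15,23) nearest=9 d=11 new=(6,14) → add node 11 parent=9 cost=14
12. q=(5,10) nearest=6 d=1 new=(5,10) → add node 12 parent=6 cost=11
13. q=(5,28) nearest=11 d=14 new=(5,16) → add node 13 parent=11 cost=16
14. q=(4,32) nearest=13 d=16 new=(4,18) → add node 14 parent=13 cost=18
15. q=(9,12) nearest=7 d=2 new=(9,12) → add node 15 parent=7 cost=12
16. q=(5,1) nearest=3 d=1 new=(5,1) → add node 16 parent=3 cost=5
17. q=(7,13) nearest=11 d=1 new=(7,13) → add node 17 parent=11 cost=15
18. q=(7,19) nearest=13 d=3 new=(7,18) → add node 18 parent=13 cost=18
19. q=(3,7) nearest=2 d=3 new=(3,6) → add node 19 parent=2 cost=6; rewire 12→19 (10<11)
20. q=(6,28) nearest=14 d=10 new=(6,20) → add node 20 parent=14 cost=20
21. q=(21,32) nearest=18 d=14 new=(9,20) → add node 21 parent=18 cost=20
22. q=(5,19) nearest=14 d=1 new=(5,19) → add node 22 parent=14 cost=19
23. q=(12,6) nearest=10 d=2 new=(12,6) → add node 23 parent=10 cost=14
24. q=(2,25) nearest=20 d=5 new=(4,22) → add node 24 parent=20 cost=22
25. q=(0,25) nearest=24 d=4 new=(2,24) → add node 25 parent=24 cost=24
26. q=(11,5) nearest=23 d=1 new=(11,5) → add node 26 parent=23 cost=15
27. q=(4,20) nearest=22 d=1 new=(4,20) → add node 27 parent=22 cost=20
28. q=(11,13) nearest=15 d=2 new=(11,13) → add node 28 parent=15 cost=14
29. q=(8,38) nearest=25 d=14 new=(4,26) → add node 29 parent=25 cost=26
30. q=(17,26) nearest=21 d=8 new=(11,22) → add node 30 parent=21 cost=22

Node count: 31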